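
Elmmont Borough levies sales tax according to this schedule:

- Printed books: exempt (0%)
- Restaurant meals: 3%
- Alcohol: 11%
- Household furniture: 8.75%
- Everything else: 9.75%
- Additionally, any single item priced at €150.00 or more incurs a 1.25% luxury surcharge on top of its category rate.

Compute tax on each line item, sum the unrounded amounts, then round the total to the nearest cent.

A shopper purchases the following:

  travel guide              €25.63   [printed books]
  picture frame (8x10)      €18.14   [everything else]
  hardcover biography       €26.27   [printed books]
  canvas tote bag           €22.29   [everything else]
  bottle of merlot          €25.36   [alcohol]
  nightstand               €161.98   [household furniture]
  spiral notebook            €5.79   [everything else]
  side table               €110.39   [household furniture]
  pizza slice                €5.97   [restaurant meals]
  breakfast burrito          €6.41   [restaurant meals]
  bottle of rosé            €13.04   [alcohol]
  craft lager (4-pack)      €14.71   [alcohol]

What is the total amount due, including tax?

Travel guide €25.63: printed books → 0% → €0.00
Picture frame (8x10) €18.14: everything else → 9.75% → €1.76865
Hardcover biography €26.27: printed books → 0% → €0.00
Canvas tote bag €22.29: everything else → 9.75% → €2.173275
Bottle of merlot €25.36: alcohol → 11% → €2.7896
Nightstand €161.98: household furniture → 8.75% + 1.25% surcharge = 10% → €16.198
Spiral notebook €5.79: everything else → 9.75% → €0.564525
Side table €110.39: household furniture → 8.75% → €9.659125
Pizza slice €5.97: restaurant meals → 3% → €0.1791
Breakfast burrito €6.41: restaurant meals → 3% → €0.1923
Bottle of rosé €13.04: alcohol → 11% → €1.4344
Craft lager (4-pack) €14.71: alcohol → 11% → €1.6181
Subtotal = €435.98; unrounded tax = €36.577075 → €36.58; total due = €472.56

€472.56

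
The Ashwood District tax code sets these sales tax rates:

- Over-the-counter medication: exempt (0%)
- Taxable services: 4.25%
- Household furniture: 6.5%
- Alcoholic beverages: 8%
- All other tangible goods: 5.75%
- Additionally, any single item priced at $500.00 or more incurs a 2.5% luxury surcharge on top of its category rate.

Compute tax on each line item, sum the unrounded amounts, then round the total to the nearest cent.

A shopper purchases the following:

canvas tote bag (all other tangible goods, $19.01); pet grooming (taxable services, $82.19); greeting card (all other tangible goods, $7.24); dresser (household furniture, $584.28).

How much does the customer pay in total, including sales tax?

$750.31

Canvas tote bag $19.01: all other tangible goods → 5.75% → $1.093075
Pet grooming $82.19: taxable services → 4.25% → $3.493075
Greeting card $7.24: all other tangible goods → 5.75% → $0.4163
Dresser $584.28: household furniture → 6.5% + 2.5% surcharge = 9% → $52.5852
Subtotal = $692.72; unrounded tax = $57.58765 → $57.59; total due = $750.31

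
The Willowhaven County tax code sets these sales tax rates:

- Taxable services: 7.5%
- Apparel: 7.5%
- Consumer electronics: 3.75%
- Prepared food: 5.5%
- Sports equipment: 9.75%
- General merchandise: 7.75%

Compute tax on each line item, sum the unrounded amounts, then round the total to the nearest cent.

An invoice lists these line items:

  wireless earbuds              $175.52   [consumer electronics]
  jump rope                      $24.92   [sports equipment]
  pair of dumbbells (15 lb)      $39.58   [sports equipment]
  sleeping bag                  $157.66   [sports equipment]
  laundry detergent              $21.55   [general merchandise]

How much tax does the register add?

$29.91

Wireless earbuds $175.52: consumer electronics → 3.75% → $6.582
Jump rope $24.92: sports equipment → 9.75% → $2.4297
Pair of dumbbells (15 lb) $39.58: sports equipment → 9.75% → $3.85905
Sleeping bag $157.66: sports equipment → 9.75% → $15.37185
Laundry detergent $21.55: general merchandise → 7.75% → $1.670125
Unrounded tax sum = $29.912725 → $29.91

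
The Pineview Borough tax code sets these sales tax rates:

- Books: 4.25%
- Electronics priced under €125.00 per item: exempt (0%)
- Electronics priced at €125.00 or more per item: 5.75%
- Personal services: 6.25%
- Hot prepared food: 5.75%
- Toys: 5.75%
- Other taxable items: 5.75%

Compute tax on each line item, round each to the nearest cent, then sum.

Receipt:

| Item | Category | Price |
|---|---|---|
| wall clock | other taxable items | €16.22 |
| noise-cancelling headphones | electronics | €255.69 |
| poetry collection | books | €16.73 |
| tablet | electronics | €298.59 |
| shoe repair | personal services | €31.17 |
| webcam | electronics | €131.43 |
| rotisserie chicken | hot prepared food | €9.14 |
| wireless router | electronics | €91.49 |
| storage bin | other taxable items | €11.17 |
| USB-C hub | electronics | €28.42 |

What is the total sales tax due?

Wall clock €16.22: other taxable items → 5.75% → €0.93
Noise-cancelling headphones €255.69: electronics, €125.00 or more → 5.75% → €14.70
Poetry collection €16.73: books → 4.25% → €0.71
Tablet €298.59: electronics, €125.00 or more → 5.75% → €17.17
Shoe repair €31.17: personal services → 6.25% → €1.95
Webcam €131.43: electronics, €125.00 or more → 5.75% → €7.56
Rotisserie chicken €9.14: hot prepared food → 5.75% → €0.53
Wireless router €91.49: electronics, under €125.00 → 0% → €0.00
Storage bin €11.17: other taxable items → 5.75% → €0.64
USB-C hub €28.42: electronics, under €125.00 → 0% → €0.00
Total tax = €0.93 + €14.70 + €0.71 + €17.17 + €1.95 + €7.56 + €0.53 + €0.64 = €44.19

€44.19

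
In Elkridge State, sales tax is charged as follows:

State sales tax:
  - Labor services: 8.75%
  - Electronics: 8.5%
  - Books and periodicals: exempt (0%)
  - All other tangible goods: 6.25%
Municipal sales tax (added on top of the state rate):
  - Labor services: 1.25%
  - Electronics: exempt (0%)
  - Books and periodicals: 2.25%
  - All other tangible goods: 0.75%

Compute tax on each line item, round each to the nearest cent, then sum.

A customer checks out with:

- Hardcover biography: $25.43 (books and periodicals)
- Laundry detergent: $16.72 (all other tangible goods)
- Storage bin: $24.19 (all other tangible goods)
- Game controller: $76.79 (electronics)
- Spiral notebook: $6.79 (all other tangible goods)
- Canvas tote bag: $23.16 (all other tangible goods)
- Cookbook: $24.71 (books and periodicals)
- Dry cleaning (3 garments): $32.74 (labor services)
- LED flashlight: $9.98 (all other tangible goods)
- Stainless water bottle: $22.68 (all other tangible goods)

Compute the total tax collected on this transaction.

$18.18

Hardcover biography $25.43: books and periodicals → 0% + 2.25% municipal = 2.25% → $0.57
Laundry detergent $16.72: all other tangible goods → 6.25% + 0.75% municipal = 7% → $1.17
Storage bin $24.19: all other tangible goods → 6.25% + 0.75% municipal = 7% → $1.69
Game controller $76.79: electronics → 8.5% + 0% municipal = 8.5% → $6.53
Spiral notebook $6.79: all other tangible goods → 6.25% + 0.75% municipal = 7% → $0.48
Canvas tote bag $23.16: all other tangible goods → 6.25% + 0.75% municipal = 7% → $1.62
Cookbook $24.71: books and periodicals → 0% + 2.25% municipal = 2.25% → $0.56
Dry cleaning (3 garments) $32.74: labor services → 8.75% + 1.25% municipal = 10% → $3.27
LED flashlight $9.98: all other tangible goods → 6.25% + 0.75% municipal = 7% → $0.70
Stainless water bottle $22.68: all other tangible goods → 6.25% + 0.75% municipal = 7% → $1.59
Total tax = $0.57 + $1.17 + $1.69 + $6.53 + $0.48 + $1.62 + $0.56 + $3.27 + $0.70 + $1.59 = $18.18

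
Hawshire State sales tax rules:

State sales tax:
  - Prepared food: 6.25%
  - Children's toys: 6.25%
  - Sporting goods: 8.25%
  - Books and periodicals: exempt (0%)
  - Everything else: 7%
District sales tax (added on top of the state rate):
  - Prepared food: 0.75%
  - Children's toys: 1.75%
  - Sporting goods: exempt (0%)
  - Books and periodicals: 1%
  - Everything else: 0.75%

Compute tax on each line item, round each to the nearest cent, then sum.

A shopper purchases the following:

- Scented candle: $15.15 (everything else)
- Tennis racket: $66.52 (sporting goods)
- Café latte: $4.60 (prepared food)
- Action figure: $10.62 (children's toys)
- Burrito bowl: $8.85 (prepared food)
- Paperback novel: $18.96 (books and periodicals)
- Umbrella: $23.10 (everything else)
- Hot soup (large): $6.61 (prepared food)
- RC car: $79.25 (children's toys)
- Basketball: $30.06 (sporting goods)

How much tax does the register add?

Scented candle $15.15: everything else → 7% + 0.75% district = 7.75% → $1.17
Tennis racket $66.52: sporting goods → 8.25% + 0% district = 8.25% → $5.49
Café latte $4.60: prepared food → 6.25% + 0.75% district = 7% → $0.32
Action figure $10.62: children's toys → 6.25% + 1.75% district = 8% → $0.85
Burrito bowl $8.85: prepared food → 6.25% + 0.75% district = 7% → $0.62
Paperback novel $18.96: books and periodicals → 0% + 1% district = 1% → $0.19
Umbrella $23.10: everything else → 7% + 0.75% district = 7.75% → $1.79
Hot soup (large) $6.61: prepared food → 6.25% + 0.75% district = 7% → $0.46
RC car $79.25: children's toys → 6.25% + 1.75% district = 8% → $6.34
Basketball $30.06: sporting goods → 8.25% + 0% district = 8.25% → $2.48
Total tax = $1.17 + $5.49 + $0.32 + $0.85 + $0.62 + $0.19 + $1.79 + $0.46 + $6.34 + $2.48 = $19.71

$19.71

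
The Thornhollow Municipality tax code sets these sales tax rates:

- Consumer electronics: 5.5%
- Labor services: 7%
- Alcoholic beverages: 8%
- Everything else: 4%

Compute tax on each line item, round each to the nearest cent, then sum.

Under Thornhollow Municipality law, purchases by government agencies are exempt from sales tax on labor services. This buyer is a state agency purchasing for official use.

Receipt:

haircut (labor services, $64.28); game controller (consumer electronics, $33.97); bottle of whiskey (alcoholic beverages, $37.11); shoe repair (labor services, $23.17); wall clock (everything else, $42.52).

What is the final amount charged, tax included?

Haircut $64.28: labor services, buyer-exempt → 0% → $0.00
Game controller $33.97: consumer electronics → 5.5% → $1.87
Bottle of whiskey $37.11: alcoholic beverages → 8% → $2.97
Shoe repair $23.17: labor services, buyer-exempt → 0% → $0.00
Wall clock $42.52: everything else → 4% → $1.70
Subtotal = $201.05; tax = $6.54; total due = $207.59

$207.59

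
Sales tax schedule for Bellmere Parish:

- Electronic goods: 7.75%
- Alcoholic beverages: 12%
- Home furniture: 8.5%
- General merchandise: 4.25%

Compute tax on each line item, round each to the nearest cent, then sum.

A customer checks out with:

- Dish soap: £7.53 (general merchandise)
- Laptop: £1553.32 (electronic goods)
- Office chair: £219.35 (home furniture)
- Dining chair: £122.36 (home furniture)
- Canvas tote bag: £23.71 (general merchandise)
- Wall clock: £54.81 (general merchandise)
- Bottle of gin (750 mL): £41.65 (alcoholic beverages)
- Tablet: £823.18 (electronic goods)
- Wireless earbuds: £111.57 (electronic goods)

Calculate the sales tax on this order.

Dish soap £7.53: general merchandise → 4.25% → £0.32
Laptop £1553.32: electronic goods → 7.75% → £120.38
Office chair £219.35: home furniture → 8.5% → £18.64
Dining chair £122.36: home furniture → 8.5% → £10.40
Canvas tote bag £23.71: general merchandise → 4.25% → £1.01
Wall clock £54.81: general merchandise → 4.25% → £2.33
Bottle of gin (750 mL) £41.65: alcoholic beverages → 12% → £5.00
Tablet £823.18: electronic goods → 7.75% → £63.80
Wireless earbuds £111.57: electronic goods → 7.75% → £8.65
Total tax = £0.32 + £120.38 + £18.64 + £10.40 + £1.01 + £2.33 + £5.00 + £63.80 + £8.65 = £230.53

£230.53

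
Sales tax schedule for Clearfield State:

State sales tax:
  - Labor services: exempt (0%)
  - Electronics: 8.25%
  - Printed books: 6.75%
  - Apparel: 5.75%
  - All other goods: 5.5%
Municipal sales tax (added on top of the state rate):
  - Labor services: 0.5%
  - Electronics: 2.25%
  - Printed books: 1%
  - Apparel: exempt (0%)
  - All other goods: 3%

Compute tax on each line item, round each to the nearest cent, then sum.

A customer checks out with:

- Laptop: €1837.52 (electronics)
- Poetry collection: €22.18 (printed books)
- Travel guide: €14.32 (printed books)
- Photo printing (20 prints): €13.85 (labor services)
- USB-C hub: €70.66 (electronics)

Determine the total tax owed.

Laptop €1837.52: electronics → 8.25% + 2.25% municipal = 10.5% → €192.94
Poetry collection €22.18: printed books → 6.75% + 1% municipal = 7.75% → €1.72
Travel guide €14.32: printed books → 6.75% + 1% municipal = 7.75% → €1.11
Photo printing (20 prints) €13.85: labor services → 0% + 0.5% municipal = 0.5% → €0.07
USB-C hub €70.66: electronics → 8.25% + 2.25% municipal = 10.5% → €7.42
Total tax = €192.94 + €1.72 + €1.11 + €0.07 + €7.42 = €203.26

€203.26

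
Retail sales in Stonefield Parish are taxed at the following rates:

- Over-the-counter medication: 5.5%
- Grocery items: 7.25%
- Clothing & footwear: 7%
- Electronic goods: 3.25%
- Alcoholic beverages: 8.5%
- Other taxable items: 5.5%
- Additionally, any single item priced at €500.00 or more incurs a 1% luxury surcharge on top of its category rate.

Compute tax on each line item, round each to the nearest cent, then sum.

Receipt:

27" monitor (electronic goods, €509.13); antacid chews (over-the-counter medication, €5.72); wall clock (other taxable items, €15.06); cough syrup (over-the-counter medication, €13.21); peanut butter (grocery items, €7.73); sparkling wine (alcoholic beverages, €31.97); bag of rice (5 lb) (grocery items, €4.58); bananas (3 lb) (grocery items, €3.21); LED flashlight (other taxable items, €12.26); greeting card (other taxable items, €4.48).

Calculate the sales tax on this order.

27" monitor €509.13: electronic goods → 3.25% + 1% surcharge = 4.25% → €21.64
Antacid chews €5.72: over-the-counter medication → 5.5% → €0.31
Wall clock €15.06: other taxable items → 5.5% → €0.83
Cough syrup €13.21: over-the-counter medication → 5.5% → €0.73
Peanut butter €7.73: grocery items → 7.25% → €0.56
Sparkling wine €31.97: alcoholic beverages → 8.5% → €2.72
Bag of rice (5 lb) €4.58: grocery items → 7.25% → €0.33
Bananas (3 lb) €3.21: grocery items → 7.25% → €0.23
LED flashlight €12.26: other taxable items → 5.5% → €0.67
Greeting card €4.48: other taxable items → 5.5% → €0.25
Total tax = €21.64 + €0.31 + €0.83 + €0.73 + €0.56 + €2.72 + €0.33 + €0.23 + €0.67 + €0.25 = €28.27

€28.27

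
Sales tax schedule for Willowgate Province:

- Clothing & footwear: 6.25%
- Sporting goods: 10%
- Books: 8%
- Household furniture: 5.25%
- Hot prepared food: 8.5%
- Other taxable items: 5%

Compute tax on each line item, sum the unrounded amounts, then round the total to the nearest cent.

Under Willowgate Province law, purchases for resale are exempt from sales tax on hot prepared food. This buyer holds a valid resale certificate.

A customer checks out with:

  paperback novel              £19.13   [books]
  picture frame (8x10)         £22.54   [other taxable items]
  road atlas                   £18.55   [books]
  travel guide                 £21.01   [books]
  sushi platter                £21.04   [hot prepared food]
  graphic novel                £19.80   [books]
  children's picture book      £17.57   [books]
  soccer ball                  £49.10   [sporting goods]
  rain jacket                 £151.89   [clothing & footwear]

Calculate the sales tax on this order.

£23.21

Paperback novel £19.13: books → 8% → £1.5304
Picture frame (8x10) £22.54: other taxable items → 5% → £1.127
Road atlas £18.55: books → 8% → £1.484
Travel guide £21.01: books → 8% → £1.6808
Sushi platter £21.04: hot prepared food, buyer-exempt → 0% → £0.00
Graphic novel £19.80: books → 8% → £1.584
Children's picture book £17.57: books → 8% → £1.4056
Soccer ball £49.10: sporting goods → 10% → £4.91
Rain jacket £151.89: clothing & footwear → 6.25% → £9.493125
Unrounded tax sum = £23.214925 → £23.21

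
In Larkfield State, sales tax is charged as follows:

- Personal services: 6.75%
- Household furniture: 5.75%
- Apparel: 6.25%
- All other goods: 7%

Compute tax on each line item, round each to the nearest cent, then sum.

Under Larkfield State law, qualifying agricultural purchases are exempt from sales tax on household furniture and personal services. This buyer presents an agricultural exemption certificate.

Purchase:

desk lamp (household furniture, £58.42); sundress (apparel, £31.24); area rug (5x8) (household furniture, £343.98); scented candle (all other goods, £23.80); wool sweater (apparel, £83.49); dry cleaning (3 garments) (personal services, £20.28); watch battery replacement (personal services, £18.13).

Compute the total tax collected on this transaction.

£8.84

Desk lamp £58.42: household furniture, buyer-exempt → 0% → £0.00
Sundress £31.24: apparel → 6.25% → £1.95
Area rug (5x8) £343.98: household furniture, buyer-exempt → 0% → £0.00
Scented candle £23.80: all other goods → 7% → £1.67
Wool sweater £83.49: apparel → 6.25% → £5.22
Dry cleaning (3 garments) £20.28: personal services, buyer-exempt → 0% → £0.00
Watch battery replacement £18.13: personal services, buyer-exempt → 0% → £0.00
Total tax = £1.95 + £1.67 + £5.22 = £8.84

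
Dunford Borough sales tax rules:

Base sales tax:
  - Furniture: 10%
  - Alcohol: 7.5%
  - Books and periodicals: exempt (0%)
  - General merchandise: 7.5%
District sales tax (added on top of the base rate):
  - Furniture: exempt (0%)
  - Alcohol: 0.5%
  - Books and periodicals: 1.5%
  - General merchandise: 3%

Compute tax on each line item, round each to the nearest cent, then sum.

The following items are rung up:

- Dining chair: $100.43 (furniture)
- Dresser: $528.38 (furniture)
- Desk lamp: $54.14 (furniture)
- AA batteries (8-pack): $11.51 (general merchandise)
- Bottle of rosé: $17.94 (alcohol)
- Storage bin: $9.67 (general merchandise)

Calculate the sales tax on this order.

Dining chair $100.43: furniture → 10% + 0% district = 10% → $10.04
Dresser $528.38: furniture → 10% + 0% district = 10% → $52.84
Desk lamp $54.14: furniture → 10% + 0% district = 10% → $5.41
AA batteries (8-pack) $11.51: general merchandise → 7.5% + 3% district = 10.5% → $1.21
Bottle of rosé $17.94: alcohol → 7.5% + 0.5% district = 8% → $1.44
Storage bin $9.67: general merchandise → 7.5% + 3% district = 10.5% → $1.02
Total tax = $10.04 + $52.84 + $5.41 + $1.21 + $1.44 + $1.02 = $71.96

$71.96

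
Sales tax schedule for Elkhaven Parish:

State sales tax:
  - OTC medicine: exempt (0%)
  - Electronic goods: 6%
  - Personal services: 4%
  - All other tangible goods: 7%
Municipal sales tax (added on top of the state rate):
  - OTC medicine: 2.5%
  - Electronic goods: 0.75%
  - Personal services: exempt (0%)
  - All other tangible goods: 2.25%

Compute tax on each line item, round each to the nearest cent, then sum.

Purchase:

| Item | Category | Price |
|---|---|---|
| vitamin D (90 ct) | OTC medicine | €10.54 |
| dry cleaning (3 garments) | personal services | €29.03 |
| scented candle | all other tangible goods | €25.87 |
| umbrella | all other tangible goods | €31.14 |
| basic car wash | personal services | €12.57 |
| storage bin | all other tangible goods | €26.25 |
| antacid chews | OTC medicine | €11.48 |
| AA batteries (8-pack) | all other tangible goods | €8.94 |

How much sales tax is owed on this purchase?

€10.74

Vitamin D (90 ct) €10.54: OTC medicine → 0% + 2.5% municipal = 2.5% → €0.26
Dry cleaning (3 garments) €29.03: personal services → 4% + 0% municipal = 4% → €1.16
Scented candle €25.87: all other tangible goods → 7% + 2.25% municipal = 9.25% → €2.39
Umbrella €31.14: all other tangible goods → 7% + 2.25% municipal = 9.25% → €2.88
Basic car wash €12.57: personal services → 4% + 0% municipal = 4% → €0.50
Storage bin €26.25: all other tangible goods → 7% + 2.25% municipal = 9.25% → €2.43
Antacid chews €11.48: OTC medicine → 0% + 2.5% municipal = 2.5% → €0.29
AA batteries (8-pack) €8.94: all other tangible goods → 7% + 2.25% municipal = 9.25% → €0.83
Total tax = €0.26 + €1.16 + €2.39 + €2.88 + €0.50 + €2.43 + €0.29 + €0.83 = €10.74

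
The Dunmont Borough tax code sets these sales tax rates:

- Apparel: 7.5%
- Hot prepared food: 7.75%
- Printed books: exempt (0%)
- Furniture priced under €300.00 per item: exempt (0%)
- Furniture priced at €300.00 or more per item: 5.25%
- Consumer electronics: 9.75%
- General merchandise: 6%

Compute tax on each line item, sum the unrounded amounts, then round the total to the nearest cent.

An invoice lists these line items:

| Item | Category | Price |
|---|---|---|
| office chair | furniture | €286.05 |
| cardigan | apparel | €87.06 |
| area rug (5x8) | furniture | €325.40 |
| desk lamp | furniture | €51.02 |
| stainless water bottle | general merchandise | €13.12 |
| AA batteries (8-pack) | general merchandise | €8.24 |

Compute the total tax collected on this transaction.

Office chair €286.05: furniture, under €300.00 → 0% → €0.00
Cardigan €87.06: apparel → 7.5% → €6.5295
Area rug (5x8) €325.40: furniture, €300.00 or more → 5.25% → €17.0835
Desk lamp €51.02: furniture, under €300.00 → 0% → €0.00
Stainless water bottle €13.12: general merchandise → 6% → €0.7872
AA batteries (8-pack) €8.24: general merchandise → 6% → €0.4944
Unrounded tax sum = €24.8946 → €24.89

€24.89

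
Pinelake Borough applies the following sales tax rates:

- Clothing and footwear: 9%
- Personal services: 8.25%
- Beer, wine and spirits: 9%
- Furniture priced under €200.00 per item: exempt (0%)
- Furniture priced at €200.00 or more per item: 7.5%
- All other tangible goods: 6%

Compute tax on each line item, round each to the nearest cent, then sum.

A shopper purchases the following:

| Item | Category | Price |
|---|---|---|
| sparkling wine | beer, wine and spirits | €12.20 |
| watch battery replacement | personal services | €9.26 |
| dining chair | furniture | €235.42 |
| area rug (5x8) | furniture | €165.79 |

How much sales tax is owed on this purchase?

€19.52

Sparkling wine €12.20: beer, wine and spirits → 9% → €1.10
Watch battery replacement €9.26: personal services → 8.25% → €0.76
Dining chair €235.42: furniture, €200.00 or more → 7.5% → €17.66
Area rug (5x8) €165.79: furniture, under €200.00 → 0% → €0.00
Total tax = €1.10 + €0.76 + €17.66 = €19.52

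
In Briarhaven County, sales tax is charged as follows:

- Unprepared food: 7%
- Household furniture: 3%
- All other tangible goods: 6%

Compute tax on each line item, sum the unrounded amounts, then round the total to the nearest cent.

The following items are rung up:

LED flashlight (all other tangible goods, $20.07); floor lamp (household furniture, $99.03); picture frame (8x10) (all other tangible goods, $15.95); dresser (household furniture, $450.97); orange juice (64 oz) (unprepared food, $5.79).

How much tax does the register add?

LED flashlight $20.07: all other tangible goods → 6% → $1.2042
Floor lamp $99.03: household furniture → 3% → $2.9709
Picture frame (8x10) $15.95: all other tangible goods → 6% → $0.957
Dresser $450.97: household furniture → 3% → $13.5291
Orange juice (64 oz) $5.79: unprepared food → 7% → $0.4053
Unrounded tax sum = $19.0665 → $19.07

$19.07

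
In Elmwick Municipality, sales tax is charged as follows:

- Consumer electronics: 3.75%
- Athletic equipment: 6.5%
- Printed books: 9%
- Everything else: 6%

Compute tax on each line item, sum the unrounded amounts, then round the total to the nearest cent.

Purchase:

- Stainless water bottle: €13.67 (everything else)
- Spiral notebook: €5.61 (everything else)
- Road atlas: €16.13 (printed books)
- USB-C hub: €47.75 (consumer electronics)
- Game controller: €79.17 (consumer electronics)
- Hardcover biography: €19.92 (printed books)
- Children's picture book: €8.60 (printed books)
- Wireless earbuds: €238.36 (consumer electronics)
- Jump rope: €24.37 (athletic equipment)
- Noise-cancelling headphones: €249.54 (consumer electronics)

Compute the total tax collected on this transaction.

€29.82

Stainless water bottle €13.67: everything else → 6% → €0.8202
Spiral notebook €5.61: everything else → 6% → €0.3366
Road atlas €16.13: printed books → 9% → €1.4517
USB-C hub €47.75: consumer electronics → 3.75% → €1.790625
Game controller €79.17: consumer electronics → 3.75% → €2.968875
Hardcover biography €19.92: printed books → 9% → €1.7928
Children's picture book €8.60: printed books → 9% → €0.774
Wireless earbuds €238.36: consumer electronics → 3.75% → €8.9385
Jump rope €24.37: athletic equipment → 6.5% → €1.58405
Noise-cancelling headphones €249.54: consumer electronics → 3.75% → €9.35775
Unrounded tax sum = €29.8151 → €29.82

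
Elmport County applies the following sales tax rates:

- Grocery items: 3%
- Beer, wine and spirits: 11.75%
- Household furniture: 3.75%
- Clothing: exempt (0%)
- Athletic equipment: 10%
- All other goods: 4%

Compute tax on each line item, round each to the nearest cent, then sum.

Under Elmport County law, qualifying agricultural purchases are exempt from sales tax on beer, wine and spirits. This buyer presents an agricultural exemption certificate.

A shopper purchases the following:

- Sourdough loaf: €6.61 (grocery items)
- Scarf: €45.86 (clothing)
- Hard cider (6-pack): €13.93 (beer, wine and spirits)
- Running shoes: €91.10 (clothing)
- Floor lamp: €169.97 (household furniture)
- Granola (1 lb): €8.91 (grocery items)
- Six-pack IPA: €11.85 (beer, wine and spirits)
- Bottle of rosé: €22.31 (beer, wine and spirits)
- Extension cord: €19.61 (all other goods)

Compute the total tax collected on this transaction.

€7.62

Sourdough loaf €6.61: grocery items → 3% → €0.20
Scarf €45.86: clothing → 0% → €0.00
Hard cider (6-pack) €13.93: beer, wine and spirits, buyer-exempt → 0% → €0.00
Running shoes €91.10: clothing → 0% → €0.00
Floor lamp €169.97: household furniture → 3.75% → €6.37
Granola (1 lb) €8.91: grocery items → 3% → €0.27
Six-pack IPA €11.85: beer, wine and spirits, buyer-exempt → 0% → €0.00
Bottle of rosé €22.31: beer, wine and spirits, buyer-exempt → 0% → €0.00
Extension cord €19.61: all other goods → 4% → €0.78
Total tax = €0.20 + €6.37 + €0.27 + €0.78 = €7.62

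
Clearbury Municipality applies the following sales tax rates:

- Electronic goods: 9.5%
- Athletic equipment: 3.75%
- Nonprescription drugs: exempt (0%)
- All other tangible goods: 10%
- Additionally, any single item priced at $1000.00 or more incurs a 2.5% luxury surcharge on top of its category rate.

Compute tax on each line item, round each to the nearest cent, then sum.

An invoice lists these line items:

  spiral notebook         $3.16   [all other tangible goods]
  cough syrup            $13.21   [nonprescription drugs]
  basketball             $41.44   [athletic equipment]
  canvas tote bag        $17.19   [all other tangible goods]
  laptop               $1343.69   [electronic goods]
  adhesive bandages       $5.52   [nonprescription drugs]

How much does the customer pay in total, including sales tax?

Spiral notebook $3.16: all other tangible goods → 10% → $0.32
Cough syrup $13.21: nonprescription drugs → 0% → $0.00
Basketball $41.44: athletic equipment → 3.75% → $1.55
Canvas tote bag $17.19: all other tangible goods → 10% → $1.72
Laptop $1343.69: electronic goods → 9.5% + 2.5% surcharge = 12% → $161.24
Adhesive bandages $5.52: nonprescription drugs → 0% → $0.00
Subtotal = $1424.21; tax = $164.83; total due = $1589.04

$1589.04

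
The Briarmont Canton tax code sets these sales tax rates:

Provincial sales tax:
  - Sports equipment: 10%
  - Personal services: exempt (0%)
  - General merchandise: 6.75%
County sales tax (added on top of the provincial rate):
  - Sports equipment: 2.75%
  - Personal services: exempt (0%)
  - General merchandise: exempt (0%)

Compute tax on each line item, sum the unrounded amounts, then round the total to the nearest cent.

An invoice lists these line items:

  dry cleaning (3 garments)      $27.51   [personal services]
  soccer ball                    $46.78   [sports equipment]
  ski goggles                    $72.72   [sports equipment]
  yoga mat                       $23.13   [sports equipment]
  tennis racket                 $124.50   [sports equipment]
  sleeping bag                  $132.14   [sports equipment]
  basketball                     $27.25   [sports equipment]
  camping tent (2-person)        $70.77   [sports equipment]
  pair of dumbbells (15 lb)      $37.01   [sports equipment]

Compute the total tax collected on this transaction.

Dry cleaning (3 garments) $27.51: personal services → 0% + 0% county = 0% → $0.00
Soccer ball $46.78: sports equipment → 10% + 2.75% county = 12.75% → $5.96445
Ski goggles $72.72: sports equipment → 10% + 2.75% county = 12.75% → $9.2718
Yoga mat $23.13: sports equipment → 10% + 2.75% county = 12.75% → $2.949075
Tennis racket $124.50: sports equipment → 10% + 2.75% county = 12.75% → $15.87375
Sleeping bag $132.14: sports equipment → 10% + 2.75% county = 12.75% → $16.84785
Basketball $27.25: sports equipment → 10% + 2.75% county = 12.75% → $3.474375
Camping tent (2-person) $70.77: sports equipment → 10% + 2.75% county = 12.75% → $9.023175
Pair of dumbbells (15 lb) $37.01: sports equipment → 10% + 2.75% county = 12.75% → $4.718775
Unrounded tax sum = $68.12325 → $68.12

$68.12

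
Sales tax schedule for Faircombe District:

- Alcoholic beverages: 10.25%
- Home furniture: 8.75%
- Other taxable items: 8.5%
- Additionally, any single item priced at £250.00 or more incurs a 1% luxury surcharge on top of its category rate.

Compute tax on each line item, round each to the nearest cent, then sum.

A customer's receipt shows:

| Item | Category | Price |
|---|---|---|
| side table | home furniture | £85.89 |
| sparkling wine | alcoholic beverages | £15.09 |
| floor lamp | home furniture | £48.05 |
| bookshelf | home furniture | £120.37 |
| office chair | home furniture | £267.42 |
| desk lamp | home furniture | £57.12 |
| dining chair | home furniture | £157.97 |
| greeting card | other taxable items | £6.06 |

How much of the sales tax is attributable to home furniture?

Side table £85.89: home furniture → 8.75% → £7.52
Floor lamp £48.05: home furniture → 8.75% → £4.20
Bookshelf £120.37: home furniture → 8.75% → £10.53
Office chair £267.42: home furniture → 8.75% + 1% surcharge = 9.75% → £26.07
Desk lamp £57.12: home furniture → 8.75% → £5.00
Dining chair £157.97: home furniture → 8.75% → £13.82
Tax on home furniture = £7.52 + £4.20 + £10.53 + £26.07 + £5.00 + £13.82 = £67.14

£67.14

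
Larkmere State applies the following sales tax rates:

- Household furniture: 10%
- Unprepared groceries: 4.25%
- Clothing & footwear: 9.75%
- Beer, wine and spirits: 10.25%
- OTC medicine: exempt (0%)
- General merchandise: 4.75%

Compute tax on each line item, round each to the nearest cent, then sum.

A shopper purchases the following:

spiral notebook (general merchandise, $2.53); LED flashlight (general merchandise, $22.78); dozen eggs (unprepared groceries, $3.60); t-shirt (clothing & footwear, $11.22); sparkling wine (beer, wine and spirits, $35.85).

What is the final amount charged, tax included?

$82.09

Spiral notebook $2.53: general merchandise → 4.75% → $0.12
LED flashlight $22.78: general merchandise → 4.75% → $1.08
Dozen eggs $3.60: unprepared groceries → 4.25% → $0.15
T-shirt $11.22: clothing & footwear → 9.75% → $1.09
Sparkling wine $35.85: beer, wine and spirits → 10.25% → $3.67
Subtotal = $75.98; tax = $6.11; total due = $82.09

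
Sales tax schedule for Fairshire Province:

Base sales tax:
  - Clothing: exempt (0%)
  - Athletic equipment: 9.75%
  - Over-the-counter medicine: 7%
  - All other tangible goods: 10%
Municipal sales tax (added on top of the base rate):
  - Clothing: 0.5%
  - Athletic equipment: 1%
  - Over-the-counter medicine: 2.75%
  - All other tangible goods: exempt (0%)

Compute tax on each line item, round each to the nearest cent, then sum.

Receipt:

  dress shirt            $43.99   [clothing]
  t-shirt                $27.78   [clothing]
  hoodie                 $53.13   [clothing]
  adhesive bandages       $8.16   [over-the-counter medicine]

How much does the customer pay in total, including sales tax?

Dress shirt $43.99: clothing → 0% + 0.5% municipal = 0.5% → $0.22
T-shirt $27.78: clothing → 0% + 0.5% municipal = 0.5% → $0.14
Hoodie $53.13: clothing → 0% + 0.5% municipal = 0.5% → $0.27
Adhesive bandages $8.16: over-the-counter medicine → 7% + 2.75% municipal = 9.75% → $0.80
Subtotal = $133.06; tax = $1.43; total due = $134.49

$134.49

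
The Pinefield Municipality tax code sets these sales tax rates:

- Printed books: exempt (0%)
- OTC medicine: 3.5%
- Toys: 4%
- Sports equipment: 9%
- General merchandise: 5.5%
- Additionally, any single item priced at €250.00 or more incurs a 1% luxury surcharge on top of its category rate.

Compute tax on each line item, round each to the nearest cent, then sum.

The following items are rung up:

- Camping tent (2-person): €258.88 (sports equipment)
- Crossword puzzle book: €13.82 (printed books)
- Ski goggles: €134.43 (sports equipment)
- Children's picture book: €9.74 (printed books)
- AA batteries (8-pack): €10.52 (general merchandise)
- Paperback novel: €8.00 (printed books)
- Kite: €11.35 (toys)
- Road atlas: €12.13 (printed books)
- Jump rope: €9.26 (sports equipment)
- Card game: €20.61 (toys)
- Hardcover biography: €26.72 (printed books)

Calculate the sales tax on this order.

Camping tent (2-person) €258.88: sports equipment → 9% + 1% surcharge = 10% → €25.89
Crossword puzzle book €13.82: printed books → 0% → €0.00
Ski goggles €134.43: sports equipment → 9% → €12.10
Children's picture book €9.74: printed books → 0% → €0.00
AA batteries (8-pack) €10.52: general merchandise → 5.5% → €0.58
Paperback novel €8.00: printed books → 0% → €0.00
Kite €11.35: toys → 4% → €0.45
Road atlas €12.13: printed books → 0% → €0.00
Jump rope €9.26: sports equipment → 9% → €0.83
Card game €20.61: toys → 4% → €0.82
Hardcover biography €26.72: printed books → 0% → €0.00
Total tax = €25.89 + €12.10 + €0.58 + €0.45 + €0.83 + €0.82 = €40.67

€40.67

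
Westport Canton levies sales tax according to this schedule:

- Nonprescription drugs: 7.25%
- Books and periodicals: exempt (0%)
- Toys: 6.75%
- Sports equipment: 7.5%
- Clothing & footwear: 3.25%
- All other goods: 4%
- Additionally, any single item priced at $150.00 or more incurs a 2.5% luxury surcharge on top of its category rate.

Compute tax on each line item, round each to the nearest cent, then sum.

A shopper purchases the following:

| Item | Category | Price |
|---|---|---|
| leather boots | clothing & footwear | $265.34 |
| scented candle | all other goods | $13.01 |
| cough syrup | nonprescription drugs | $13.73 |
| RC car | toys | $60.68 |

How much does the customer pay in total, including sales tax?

Leather boots $265.34: clothing & footwear → 3.25% + 2.5% surcharge = 5.75% → $15.26
Scented candle $13.01: all other goods → 4% → $0.52
Cough syrup $13.73: nonprescription drugs → 7.25% → $1.00
RC car $60.68: toys → 6.75% → $4.10
Subtotal = $352.76; tax = $20.88; total due = $373.64

$373.64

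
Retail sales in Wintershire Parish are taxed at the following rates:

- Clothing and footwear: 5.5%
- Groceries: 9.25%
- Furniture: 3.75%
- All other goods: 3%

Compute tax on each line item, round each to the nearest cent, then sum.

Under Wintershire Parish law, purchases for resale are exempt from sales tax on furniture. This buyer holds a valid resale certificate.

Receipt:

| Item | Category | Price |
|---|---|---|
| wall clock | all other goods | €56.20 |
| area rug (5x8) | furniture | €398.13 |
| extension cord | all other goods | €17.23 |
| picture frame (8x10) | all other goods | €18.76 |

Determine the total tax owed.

€2.77

Wall clock €56.20: all other goods → 3% → €1.69
Area rug (5x8) €398.13: furniture, buyer-exempt → 0% → €0.00
Extension cord €17.23: all other goods → 3% → €0.52
Picture frame (8x10) €18.76: all other goods → 3% → €0.56
Total tax = €1.69 + €0.52 + €0.56 = €2.77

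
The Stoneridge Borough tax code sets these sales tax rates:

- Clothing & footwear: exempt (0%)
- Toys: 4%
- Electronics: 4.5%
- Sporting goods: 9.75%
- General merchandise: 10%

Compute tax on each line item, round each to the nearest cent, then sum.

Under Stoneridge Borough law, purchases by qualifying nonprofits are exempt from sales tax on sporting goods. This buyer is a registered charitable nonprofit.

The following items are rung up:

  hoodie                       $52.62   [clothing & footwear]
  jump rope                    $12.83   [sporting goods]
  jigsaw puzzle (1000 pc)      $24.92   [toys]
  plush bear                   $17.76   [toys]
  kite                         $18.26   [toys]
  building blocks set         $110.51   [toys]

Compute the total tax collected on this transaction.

$6.86

Hoodie $52.62: clothing & footwear → 0% → $0.00
Jump rope $12.83: sporting goods, buyer-exempt → 0% → $0.00
Jigsaw puzzle (1000 pc) $24.92: toys → 4% → $1.00
Plush bear $17.76: toys → 4% → $0.71
Kite $18.26: toys → 4% → $0.73
Building blocks set $110.51: toys → 4% → $4.42
Total tax = $1.00 + $0.71 + $0.73 + $4.42 = $6.86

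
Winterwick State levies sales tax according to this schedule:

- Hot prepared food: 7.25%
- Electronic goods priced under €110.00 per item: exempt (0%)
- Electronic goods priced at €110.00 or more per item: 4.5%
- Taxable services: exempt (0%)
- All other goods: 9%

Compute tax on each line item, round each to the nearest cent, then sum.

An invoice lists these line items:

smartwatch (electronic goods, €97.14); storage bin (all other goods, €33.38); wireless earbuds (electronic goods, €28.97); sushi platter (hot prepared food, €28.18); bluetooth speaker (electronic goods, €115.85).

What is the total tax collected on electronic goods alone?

Smartwatch €97.14: electronic goods, under €110.00 → 0% → €0.00
Wireless earbuds €28.97: electronic goods, under €110.00 → 0% → €0.00
Bluetooth speaker €115.85: electronic goods, €110.00 or more → 4.5% → €5.21
Tax on electronic goods = €0.00 + €0.00 + €5.21 = €5.21

€5.21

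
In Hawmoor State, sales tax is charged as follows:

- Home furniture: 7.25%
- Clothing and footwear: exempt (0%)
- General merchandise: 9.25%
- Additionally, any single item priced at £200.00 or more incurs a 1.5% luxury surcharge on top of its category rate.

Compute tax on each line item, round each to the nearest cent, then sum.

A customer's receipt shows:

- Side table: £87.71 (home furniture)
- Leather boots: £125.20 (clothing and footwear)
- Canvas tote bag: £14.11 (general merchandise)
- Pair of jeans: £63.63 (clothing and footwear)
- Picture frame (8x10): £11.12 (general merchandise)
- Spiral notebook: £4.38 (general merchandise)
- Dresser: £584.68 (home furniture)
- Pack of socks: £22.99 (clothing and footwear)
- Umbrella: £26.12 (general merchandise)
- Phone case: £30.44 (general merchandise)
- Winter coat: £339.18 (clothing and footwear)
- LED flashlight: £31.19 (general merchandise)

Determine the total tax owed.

Side table £87.71: home furniture → 7.25% → £6.36
Leather boots £125.20: clothing and footwear → 0% → £0.00
Canvas tote bag £14.11: general merchandise → 9.25% → £1.31
Pair of jeans £63.63: clothing and footwear → 0% → £0.00
Picture frame (8x10) £11.12: general merchandise → 9.25% → £1.03
Spiral notebook £4.38: general merchandise → 9.25% → £0.41
Dresser £584.68: home furniture → 7.25% + 1.5% surcharge = 8.75% → £51.16
Pack of socks £22.99: clothing and footwear → 0% → £0.00
Umbrella £26.12: general merchandise → 9.25% → £2.42
Phone case £30.44: general merchandise → 9.25% → £2.82
Winter coat £339.18: clothing and footwear → 0% + 1.5% surcharge = 1.5% → £5.09
LED flashlight £31.19: general merchandise → 9.25% → £2.89
Total tax = £6.36 + £1.31 + £1.03 + £0.41 + £51.16 + £2.42 + £2.82 + £5.09 + £2.89 = £73.49

£73.49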